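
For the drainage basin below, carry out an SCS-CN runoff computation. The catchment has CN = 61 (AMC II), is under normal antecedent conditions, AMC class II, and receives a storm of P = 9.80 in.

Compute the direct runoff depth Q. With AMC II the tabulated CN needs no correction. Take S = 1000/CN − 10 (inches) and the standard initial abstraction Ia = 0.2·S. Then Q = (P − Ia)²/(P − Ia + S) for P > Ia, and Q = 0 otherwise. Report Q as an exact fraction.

AMC II — tabulated CN = 61 applies directly.
Retention S: 1000/CN − 10 with CN=61.000 → S = 390/61 ≈ 6.393 in
Ia = 0.2·(390/61) = 78/61 in ≈ 1.279 in
P − Ia = 9.800 − 1.279 = 2599/305 ≈ 8.521 in (> 0, runoff occurs)
Runoff Q = (P−Ia)²/(P−Ia+S) = (8.521)²/(8.521+6.393) = 6754801/1387445 ≈ 4.869 in

Q = 6754801/1387445 in ≈ 4.869 in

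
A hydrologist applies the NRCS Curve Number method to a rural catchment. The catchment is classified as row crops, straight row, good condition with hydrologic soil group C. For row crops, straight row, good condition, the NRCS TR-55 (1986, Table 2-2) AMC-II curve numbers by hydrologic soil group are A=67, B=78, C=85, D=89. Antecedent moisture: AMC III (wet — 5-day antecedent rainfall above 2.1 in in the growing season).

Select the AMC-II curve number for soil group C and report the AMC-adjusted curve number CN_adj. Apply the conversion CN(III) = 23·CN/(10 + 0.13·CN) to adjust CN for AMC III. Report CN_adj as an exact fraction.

NRCS table: row crops, straight row, good condition, soil group C → CN(II) = 85
Adjust CN=85 to AMC III: 23·85/(10 + 0.13·85) → 1955 ÷ (421/20) = 39100/421 ≈ 92.874

CN_adj = 39100/421 ≈ 92.874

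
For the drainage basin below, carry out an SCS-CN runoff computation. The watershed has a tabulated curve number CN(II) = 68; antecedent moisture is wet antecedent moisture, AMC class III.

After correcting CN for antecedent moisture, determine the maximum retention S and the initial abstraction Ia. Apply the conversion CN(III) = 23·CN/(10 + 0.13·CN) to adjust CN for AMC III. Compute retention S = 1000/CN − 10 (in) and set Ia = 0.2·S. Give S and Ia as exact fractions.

CN(III) from CN(II)=68: (23·68)/(10 + 0.13·68) = 39100/471 ≈ 83.015
Max retention: S = 1000/(39100/471) − 10 = 800/391 in (≈ 2.046 in)
Ia = 0.2S: 0.2·2.046 = 0.409 in (exactly 160/391)

S = 800/391 in ≈ 2.046 in; Ia = 160/391 in ≈ 0.409 in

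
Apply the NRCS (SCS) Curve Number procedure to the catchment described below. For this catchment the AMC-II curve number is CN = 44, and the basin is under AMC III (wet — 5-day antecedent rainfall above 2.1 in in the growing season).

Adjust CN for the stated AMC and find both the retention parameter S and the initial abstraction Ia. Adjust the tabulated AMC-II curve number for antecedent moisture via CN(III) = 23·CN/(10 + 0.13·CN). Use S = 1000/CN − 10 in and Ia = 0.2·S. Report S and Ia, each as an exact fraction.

S = 1400/253 in ≈ 5.534 in; Ia = 280/253 in ≈ 1.107 in

CN(III) from CN(II)=44: (23·44)/(10 + 0.13·44) = 25300/393 ≈ 64.377
S = 1000/(25300/393) − 10 = 1400/253 in ≈ 5.534 in
Ia = 0.2S: 0.2·5.534 = 1.107 in (exactly 280/253)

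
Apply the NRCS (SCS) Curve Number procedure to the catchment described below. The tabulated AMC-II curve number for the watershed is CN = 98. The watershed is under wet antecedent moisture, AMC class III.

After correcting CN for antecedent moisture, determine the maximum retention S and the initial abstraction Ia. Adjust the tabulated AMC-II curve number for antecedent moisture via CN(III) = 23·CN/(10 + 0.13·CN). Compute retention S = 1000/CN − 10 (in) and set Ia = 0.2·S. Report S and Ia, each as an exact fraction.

Adjust CN=98 to AMC III: 23·98/(10 + 0.13·98) → 2254 ÷ (1137/50) = 112700/1137 ≈ 99.120
Max retention: S = 1000/(112700/1137) − 10 = 100/1127 in (≈ 0.089 in)
Initial abstraction Ia = S/5 = (100/1127)/5 = 20/1127 ≈ 0.018 in

S = 100/1127 in ≈ 0.089 in; Ia = 20/1127 in ≈ 0.018 in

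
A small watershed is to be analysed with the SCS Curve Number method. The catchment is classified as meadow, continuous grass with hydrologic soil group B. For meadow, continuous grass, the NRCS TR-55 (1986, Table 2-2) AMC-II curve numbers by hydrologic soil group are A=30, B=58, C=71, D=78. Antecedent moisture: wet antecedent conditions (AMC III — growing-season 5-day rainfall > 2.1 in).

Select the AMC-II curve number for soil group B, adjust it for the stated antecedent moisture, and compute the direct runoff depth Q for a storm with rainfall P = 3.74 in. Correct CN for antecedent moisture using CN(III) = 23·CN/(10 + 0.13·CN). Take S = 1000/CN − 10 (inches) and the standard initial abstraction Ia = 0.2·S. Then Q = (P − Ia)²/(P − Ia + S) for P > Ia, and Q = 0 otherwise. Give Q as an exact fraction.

Q = 10759705441/6961112150 in ≈ 1.546 in

NRCS table: meadow, continuous grass, soil group B → CN(II) = 58
Wet (AMC III): CN(III) = 23·58/(10 + 0.13·58) = 1334/(877/50) = 66700/877 ≈ 76.055
Max retention: S = 1000/(66700/877) − 10 = 2100/667 in (≈ 3.148 in)
Initial abstraction Ia = S/5 = (2100/667)/5 = 420/667 ≈ 0.630 in
P − Ia = 3.740 − 0.630 = 103729/33350 ≈ 3.110 in (> 0, runoff occurs)
Q: (103729/33350)² ÷ (208729/33350) = 10759705441/6961112150 in (≈ 1.546 in)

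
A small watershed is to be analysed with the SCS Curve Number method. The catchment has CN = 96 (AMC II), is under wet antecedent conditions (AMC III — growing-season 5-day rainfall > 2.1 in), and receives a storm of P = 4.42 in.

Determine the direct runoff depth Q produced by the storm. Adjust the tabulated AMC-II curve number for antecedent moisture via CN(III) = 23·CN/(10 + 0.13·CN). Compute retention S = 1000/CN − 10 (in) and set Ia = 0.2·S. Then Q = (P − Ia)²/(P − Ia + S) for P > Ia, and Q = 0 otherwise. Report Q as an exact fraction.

Q = 114367688/27167025 in ≈ 4.210 in

Adjust CN=96 to AMC III: 23·96/(10 + 0.13·96) → 2208 ÷ (562/25) = 27600/281 ≈ 98.221
S = 1000/(27600/281) − 10 = 25/138 in ≈ 0.181 in
Ia = 0.2·(25/138) = 5/138 in ≈ 0.036 in
P − Ia = 4.420 − 0.036 = 7562/1725 ≈ 4.384 in (> 0, runoff occurs)
Q = (7562/1725)²/((7562/1725) + 25/138) = (57183844/2975625)/(15749/3450) = 114367688/27167025 in ≈ 4.210 in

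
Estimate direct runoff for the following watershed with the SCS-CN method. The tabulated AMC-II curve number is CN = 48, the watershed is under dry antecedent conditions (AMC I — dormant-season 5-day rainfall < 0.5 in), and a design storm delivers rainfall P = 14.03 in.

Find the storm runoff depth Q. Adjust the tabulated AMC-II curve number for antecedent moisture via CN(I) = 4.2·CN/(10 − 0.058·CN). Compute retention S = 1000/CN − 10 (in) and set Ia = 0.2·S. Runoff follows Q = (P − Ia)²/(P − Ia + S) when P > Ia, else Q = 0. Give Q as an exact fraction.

CN(I) from CN(II)=48: (4.2·48)/(10 − 0.058·48) = 12600/451 ≈ 27.938
Retention S: 1000/CN − 10 with CN=27.938 → S = 1625/63 ≈ 25.794 in
Ia = 0.2S: 0.2·25.794 = 5.159 in (exactly 325/63)
P − Ia = 14.030 − 5.159 = 55889/6300 ≈ 8.871 in (> 0, runoff occurs)
Q = (55889/6300)²/((55889/6300) + 1625/63) = (3123580321/39690000)/(218389/6300) = 3123580321/1375850700 in ≈ 2.270 in

Q = 3123580321/1375850700 in ≈ 2.270 in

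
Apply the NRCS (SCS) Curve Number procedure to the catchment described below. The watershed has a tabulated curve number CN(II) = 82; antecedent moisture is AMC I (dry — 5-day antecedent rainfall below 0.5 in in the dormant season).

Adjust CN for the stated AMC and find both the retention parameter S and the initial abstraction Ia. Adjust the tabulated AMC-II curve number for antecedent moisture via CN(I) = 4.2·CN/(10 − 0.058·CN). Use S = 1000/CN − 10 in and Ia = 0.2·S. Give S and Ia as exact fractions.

S = 1500/287 in ≈ 5.226 in; Ia = 300/287 in ≈ 1.045 in

CN(I) from CN(II)=82: (4.2·82)/(10 − 0.058·82) = 28700/437 ≈ 65.675
S = 1000/(28700/437) − 10 = 1500/287 in ≈ 5.226 in
Ia = 0.2S: 0.2·5.226 = 1.045 in (exactly 300/287)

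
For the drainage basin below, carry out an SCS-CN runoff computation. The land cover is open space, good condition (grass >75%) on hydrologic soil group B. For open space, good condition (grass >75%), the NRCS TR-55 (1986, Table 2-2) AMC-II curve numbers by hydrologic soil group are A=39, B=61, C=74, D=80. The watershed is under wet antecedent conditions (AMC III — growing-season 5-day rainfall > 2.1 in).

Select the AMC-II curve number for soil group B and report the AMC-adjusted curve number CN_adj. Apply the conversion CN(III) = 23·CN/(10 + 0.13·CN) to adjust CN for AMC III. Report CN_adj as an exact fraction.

NRCS table: open space, good condition (grass >75%), soil group B → CN(II) = 61
Adjust CN=61 to AMC III: 23·61/(10 + 0.13·61) → 1403 ÷ (1793/100) = 140300/1793 ≈ 78.249

CN_adj = 140300/1793 ≈ 78.249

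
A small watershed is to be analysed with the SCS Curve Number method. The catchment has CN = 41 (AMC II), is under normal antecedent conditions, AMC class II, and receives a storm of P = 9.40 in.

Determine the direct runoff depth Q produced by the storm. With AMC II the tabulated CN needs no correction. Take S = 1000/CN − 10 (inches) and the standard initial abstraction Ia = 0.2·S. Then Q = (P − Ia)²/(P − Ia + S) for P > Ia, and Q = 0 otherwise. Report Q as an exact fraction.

CN(II) = 41; AMC II needs no correction.
Max retention: S = 1000/41 − 10 = 590/41 in (≈ 14.390 in)
Ia = 0.2·(590/41) = 118/41 in ≈ 2.878 in
P − Ia = 9.400 − 2.878 = 1337/205 ≈ 6.522 in (> 0, runoff occurs)
Q: (1337/205)² ÷ (4287/205) = 1787569/878835 in (≈ 2.034 in)

Q = 1787569/878835 in ≈ 2.034 in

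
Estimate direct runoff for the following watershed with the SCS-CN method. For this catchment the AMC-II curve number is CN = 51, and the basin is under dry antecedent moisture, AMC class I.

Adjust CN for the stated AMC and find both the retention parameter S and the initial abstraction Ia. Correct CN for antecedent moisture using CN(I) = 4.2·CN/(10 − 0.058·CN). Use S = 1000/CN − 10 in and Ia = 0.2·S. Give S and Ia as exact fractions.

S = 3500/153 in ≈ 22.876 in; Ia = 700/153 in ≈ 4.575 in

Dry (AMC I): CN(I) = 4.2·51/(10 − 0.058·51) = (1071/5)/(3521/500) = 15300/503 ≈ 30.417
Retention S: 1000/CN − 10 with CN=30.417 → S = 3500/153 ≈ 22.876 in
Initial abstraction Ia = S/5 = (3500/153)/5 = 700/153 ≈ 4.575 in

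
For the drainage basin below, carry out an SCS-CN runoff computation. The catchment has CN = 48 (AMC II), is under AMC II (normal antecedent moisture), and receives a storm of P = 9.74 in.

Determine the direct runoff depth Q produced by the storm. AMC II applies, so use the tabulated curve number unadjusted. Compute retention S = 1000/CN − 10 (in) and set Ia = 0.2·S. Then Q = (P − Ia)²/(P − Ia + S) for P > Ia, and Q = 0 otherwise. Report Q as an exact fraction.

Q = 645248/207075 in ≈ 3.116 in

AMC II — tabulated CN = 48 applies directly.
Max retention: S = 1000/48 − 10 = 65/6 in (≈ 10.833 in)
Initial abstraction Ia = S/5 = (65/6)/5 = 13/6 ≈ 2.167 in
Excess rainfall: 9.740 − 2.167 = 7.573 in; P > Ia so Q > 0
Q: (568/75)² ÷ (2761/150) = 645248/207075 in (≈ 3.116 in)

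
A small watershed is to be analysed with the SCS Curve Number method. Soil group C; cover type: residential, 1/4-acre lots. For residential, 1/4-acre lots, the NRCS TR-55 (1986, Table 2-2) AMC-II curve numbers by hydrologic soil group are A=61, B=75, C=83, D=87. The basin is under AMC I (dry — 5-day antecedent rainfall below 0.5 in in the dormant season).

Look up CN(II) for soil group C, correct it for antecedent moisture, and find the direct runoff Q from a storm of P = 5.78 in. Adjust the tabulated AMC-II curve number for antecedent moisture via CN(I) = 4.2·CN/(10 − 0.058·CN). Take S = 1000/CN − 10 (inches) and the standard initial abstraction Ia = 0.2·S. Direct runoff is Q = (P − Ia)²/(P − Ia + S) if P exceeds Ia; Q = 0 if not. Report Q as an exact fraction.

Q = 10313664737/4325341650 in ≈ 2.384 in

NRCS table: residential, 1/4-acre lots, soil group C → CN(II) = 83
CN(I) from CN(II)=83: (4.2·83)/(10 − 0.058·83) = 174300/2593 ≈ 67.219
Max retention: S = 1000/(174300/2593) − 10 = 8500/1743 in (≈ 4.877 in)
Initial abstraction Ia = S/5 = (8500/1743)/5 = 1700/1743 ≈ 0.975 in
Since P=5.780 > Ia=0.975: effective rainfall P−Ia = 418727/87150 in
Runoff Q = (P−Ia)²/(P−Ia+S) = (4.805)²/(4.805+4.877) = 10313664737/4325341650 ≈ 2.384 in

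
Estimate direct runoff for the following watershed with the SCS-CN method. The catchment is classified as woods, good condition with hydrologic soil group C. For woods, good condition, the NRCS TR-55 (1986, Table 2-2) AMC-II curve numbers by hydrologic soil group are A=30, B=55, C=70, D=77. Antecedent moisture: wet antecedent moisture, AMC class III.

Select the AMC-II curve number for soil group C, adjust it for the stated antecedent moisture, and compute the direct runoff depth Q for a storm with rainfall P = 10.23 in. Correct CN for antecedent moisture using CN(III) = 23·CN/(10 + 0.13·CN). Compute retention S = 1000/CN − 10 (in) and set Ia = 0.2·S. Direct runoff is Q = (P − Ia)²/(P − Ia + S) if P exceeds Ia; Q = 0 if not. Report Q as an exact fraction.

NRCS table: woods, good condition, soil group C → CN(II) = 70
Adjust CN=70 to AMC III: 23·70/(10 + 0.13·70) → 1610 ÷ (191/10) = 16100/191 ≈ 84.293
Retention S: 1000/CN − 10 with CN=84.293 → S = 300/161 ≈ 1.863 in
Ia = 0.2·(300/161) = 60/161 in ≈ 0.373 in
Since P=10.230 > Ia=0.373: effective rainfall P−Ia = 158703/16100 in
Runoff Q = (P−Ia)²/(P−Ia+S) = (9.857)²/(9.857+1.863) = 2798515801/337568700 ≈ 8.290 in

Q = 2798515801/337568700 in ≈ 8.290 in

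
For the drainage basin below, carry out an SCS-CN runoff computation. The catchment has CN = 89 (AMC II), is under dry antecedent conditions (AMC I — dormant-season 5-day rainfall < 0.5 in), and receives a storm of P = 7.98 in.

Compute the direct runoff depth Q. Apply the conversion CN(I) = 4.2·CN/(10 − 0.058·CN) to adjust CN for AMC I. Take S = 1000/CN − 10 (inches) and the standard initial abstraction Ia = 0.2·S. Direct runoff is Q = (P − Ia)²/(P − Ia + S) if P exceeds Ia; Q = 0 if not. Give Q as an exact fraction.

Dry (AMC I): CN(I) = 4.2·89/(10 − 0.058·89) = (1869/5)/(2419/500) = 186900/2419 ≈ 77.263
Retention S: 1000/CN − 10 with CN=77.263 → S = 5500/1869 ≈ 2.943 in
Ia = 0.2·(5500/1869) = 1100/1869 in ≈ 0.589 in
Excess rainfall: 7.980 − 0.589 = 7.391 in; P > Ia so Q > 0
Runoff Q = (P−Ia)²/(P−Ia+S) = (7.391)²/(7.391+2.943) = 477109314361/90247561950 ≈ 5.287 in

Q = 477109314361/90247561950 in ≈ 5.287 in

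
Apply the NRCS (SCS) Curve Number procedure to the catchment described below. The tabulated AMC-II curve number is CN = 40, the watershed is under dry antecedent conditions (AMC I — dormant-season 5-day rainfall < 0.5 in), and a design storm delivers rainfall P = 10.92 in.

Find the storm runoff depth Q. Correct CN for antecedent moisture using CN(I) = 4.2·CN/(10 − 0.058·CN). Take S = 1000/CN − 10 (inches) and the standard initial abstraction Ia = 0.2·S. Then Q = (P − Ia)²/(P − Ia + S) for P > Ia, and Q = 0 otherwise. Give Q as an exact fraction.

Q = 436921/1209425 in ≈ 0.361 in

CN(I) from CN(II)=40: (4.2·40)/(10 − 0.058·40) = 175/8 ≈ 21.875
Retention S: 1000/CN − 10 with CN=21.875 → S = 250/7 ≈ 35.714 in
Ia = 0.2S: 0.2·35.714 = 7.143 in (exactly 50/7)
Since P=10.920 > Ia=7.143: effective rainfall P−Ia = 661/175 in
Q: (661/175)² ÷ (6911/175) = 436921/1209425 in (≈ 0.361 in)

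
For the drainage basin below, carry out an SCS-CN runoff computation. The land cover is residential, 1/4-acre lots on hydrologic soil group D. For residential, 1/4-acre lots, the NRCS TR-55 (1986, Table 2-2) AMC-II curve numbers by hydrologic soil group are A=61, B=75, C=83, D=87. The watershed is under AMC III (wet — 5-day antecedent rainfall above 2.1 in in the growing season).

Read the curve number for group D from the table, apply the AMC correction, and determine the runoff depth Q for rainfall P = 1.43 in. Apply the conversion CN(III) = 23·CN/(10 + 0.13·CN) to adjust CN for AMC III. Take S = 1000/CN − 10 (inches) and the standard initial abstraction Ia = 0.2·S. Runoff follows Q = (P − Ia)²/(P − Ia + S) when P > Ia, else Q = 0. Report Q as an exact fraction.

NRCS table: residential, 1/4-acre lots, soil group D → CN(II) = 87
Adjust CN=87 to AMC III: 23·87/(10 + 0.13·87) → 2001 ÷ (2131/100) = 200100/2131 ≈ 93.900
S = 1000/(200100/2131) − 10 = 1300/2001 in ≈ 0.650 in
Ia = 0.2·(1300/2001) = 260/2001 in ≈ 0.130 in
P − Ia = 1.430 − 0.130 = 260143/200100 ≈ 1.300 in (> 0, runoff occurs)
Runoff Q = (P−Ia)²/(P−Ia+S) = (1.300)²/(1.300+0.650) = 5205721573/6005201100 ≈ 0.867 in

Q = 5205721573/6005201100 in ≈ 0.867 in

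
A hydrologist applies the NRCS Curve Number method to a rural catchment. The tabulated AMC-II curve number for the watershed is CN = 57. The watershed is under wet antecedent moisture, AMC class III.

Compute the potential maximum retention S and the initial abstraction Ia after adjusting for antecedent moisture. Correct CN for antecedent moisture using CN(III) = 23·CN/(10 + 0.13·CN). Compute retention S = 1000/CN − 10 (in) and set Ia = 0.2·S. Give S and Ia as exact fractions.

S = 4300/1311 in ≈ 3.280 in; Ia = 860/1311 in ≈ 0.656 in

Wet (AMC III): CN(III) = 23·57/(10 + 0.13·57) = 1311/(1741/100) = 131100/1741 ≈ 75.302
S = 1000/(131100/1741) − 10 = 4300/1311 in ≈ 3.280 in
Initial abstraction Ia = S/5 = (4300/1311)/5 = 860/1311 ≈ 0.656 in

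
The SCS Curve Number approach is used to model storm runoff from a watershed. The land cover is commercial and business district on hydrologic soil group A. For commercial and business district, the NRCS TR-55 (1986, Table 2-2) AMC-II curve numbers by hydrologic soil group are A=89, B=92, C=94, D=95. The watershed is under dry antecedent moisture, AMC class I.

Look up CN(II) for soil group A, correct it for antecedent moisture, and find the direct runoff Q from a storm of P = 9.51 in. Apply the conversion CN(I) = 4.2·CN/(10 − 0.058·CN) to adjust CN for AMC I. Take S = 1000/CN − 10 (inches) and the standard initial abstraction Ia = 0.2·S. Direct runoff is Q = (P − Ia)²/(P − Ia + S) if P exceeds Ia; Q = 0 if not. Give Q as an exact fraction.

Q = 2780286121561/414435611100 in ≈ 6.709 in

NRCS table: commercial and business district, soil group A → CN(II) = 89
CN(I) from CN(II)=89: (4.2·89)/(10 − 0.058·89) = 186900/2419 ≈ 77.263
Max retention: S = 1000/(186900/2419) − 10 = 5500/1869 in (≈ 2.943 in)
Ia = 0.2S: 0.2·2.943 = 0.589 in (exactly 1100/1869)
Since P=9.510 > Ia=0.589: effective rainfall P−Ia = 1667419/186900 in
Q: (1667419/186900)² ÷ (2217419/186900) = 2780286121561/414435611100 in (≈ 6.709 in)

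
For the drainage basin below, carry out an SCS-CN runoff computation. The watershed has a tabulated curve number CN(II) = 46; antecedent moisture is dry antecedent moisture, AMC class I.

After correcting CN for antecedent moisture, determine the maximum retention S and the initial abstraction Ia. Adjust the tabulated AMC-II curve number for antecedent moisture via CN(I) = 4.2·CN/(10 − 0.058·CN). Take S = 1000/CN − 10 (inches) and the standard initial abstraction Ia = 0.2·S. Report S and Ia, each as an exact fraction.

S = 4500/161 in ≈ 27.950 in; Ia = 900/161 in ≈ 5.590 in

CN(I) from CN(II)=46: (4.2·46)/(10 − 0.058·46) = 16100/611 ≈ 26.350
S = 1000/(16100/611) − 10 = 4500/161 in ≈ 27.950 in
Ia = 0.2S: 0.2·27.950 = 5.590 in (exactly 900/161)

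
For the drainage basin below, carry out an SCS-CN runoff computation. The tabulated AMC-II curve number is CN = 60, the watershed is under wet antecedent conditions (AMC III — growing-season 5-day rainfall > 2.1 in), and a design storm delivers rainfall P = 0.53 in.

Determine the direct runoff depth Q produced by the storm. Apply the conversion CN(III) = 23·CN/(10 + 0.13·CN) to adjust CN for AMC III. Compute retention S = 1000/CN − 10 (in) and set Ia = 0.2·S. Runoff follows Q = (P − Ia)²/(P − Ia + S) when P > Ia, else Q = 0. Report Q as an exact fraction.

Q = 0 in ≈ 0.000 in

Adjust CN=60 to AMC III: 23·60/(10 + 0.13·60) → 1380 ÷ (89/5) = 6900/89 ≈ 77.528
Retention S: 1000/CN − 10 with CN=77.528 → S = 200/69 ≈ 2.899 in
Ia = 0.2S: 0.2·2.899 = 0.580 in (exactly 40/69)
P = 0.530 ≤ Ia = 0.580 in: entire storm abstracted, Q = 0.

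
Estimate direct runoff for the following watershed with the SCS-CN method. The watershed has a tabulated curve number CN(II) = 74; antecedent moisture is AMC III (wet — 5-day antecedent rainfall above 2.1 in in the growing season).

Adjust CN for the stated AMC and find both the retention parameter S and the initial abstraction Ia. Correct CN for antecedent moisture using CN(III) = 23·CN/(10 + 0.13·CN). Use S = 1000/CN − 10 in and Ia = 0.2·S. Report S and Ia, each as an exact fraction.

Adjust CN=74 to AMC III: 23·74/(10 + 0.13·74) → 1702 ÷ (981/50) = 85100/981 ≈ 86.748
Retention S: 1000/CN − 10 with CN=86.748 → S = 1300/851 ≈ 1.528 in
Initial abstraction Ia = S/5 = (1300/851)/5 = 260/851 ≈ 0.306 in

S = 1300/851 in ≈ 1.528 in; Ia = 260/851 in ≈ 0.306 in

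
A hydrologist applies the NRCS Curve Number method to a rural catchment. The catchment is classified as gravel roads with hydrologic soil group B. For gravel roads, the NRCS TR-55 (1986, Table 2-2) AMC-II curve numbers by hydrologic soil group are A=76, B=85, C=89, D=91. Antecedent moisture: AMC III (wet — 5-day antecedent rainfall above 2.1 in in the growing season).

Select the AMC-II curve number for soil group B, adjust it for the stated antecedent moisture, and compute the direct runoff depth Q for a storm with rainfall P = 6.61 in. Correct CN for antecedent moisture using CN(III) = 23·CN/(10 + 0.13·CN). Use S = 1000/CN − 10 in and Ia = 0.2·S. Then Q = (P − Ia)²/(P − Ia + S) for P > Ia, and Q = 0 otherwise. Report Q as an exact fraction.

Q = 63731507401/11043834100 in ≈ 5.771 in

NRCS table: gravel roads, soil group B → CN(II) = 85
Wet (AMC III): CN(III) = 23·85/(10 + 0.13·85) = 1955/(421/20) = 39100/421 ≈ 92.874
Retention S: 1000/CN − 10 with CN=92.874 → S = 300/391 ≈ 0.767 in
Ia = 0.2·(300/391) = 60/391 in ≈ 0.153 in
Excess rainfall: 6.610 − 0.153 = 6.457 in; P > Ia so Q > 0
Runoff Q = (P−Ia)²/(P−Ia+S) = (6.457)²/(6.457+0.767) = 63731507401/11043834100 ≈ 5.771 in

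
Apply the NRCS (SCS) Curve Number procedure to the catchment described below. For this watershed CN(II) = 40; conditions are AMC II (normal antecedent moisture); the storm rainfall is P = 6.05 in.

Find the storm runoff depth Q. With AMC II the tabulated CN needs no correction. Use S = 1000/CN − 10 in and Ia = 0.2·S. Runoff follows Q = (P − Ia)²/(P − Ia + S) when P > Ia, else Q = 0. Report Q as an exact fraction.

Q = 3721/7220 in ≈ 0.515 in

Average conditions: CN = 40 (no AMC adjustment).
Max retention: S = 1000/40 − 10 = 15 in (≈ 15.000 in)
Ia = 0.2S: 0.2·15.000 = 3.000 in (exactly 3)
Excess rainfall: 6.050 − 3.000 = 3.050 in; P > Ia so Q > 0
Runoff Q = (P−Ia)²/(P−Ia+S) = (3.050)²/(3.050+15.000) = 3721/7220 ≈ 0.515 in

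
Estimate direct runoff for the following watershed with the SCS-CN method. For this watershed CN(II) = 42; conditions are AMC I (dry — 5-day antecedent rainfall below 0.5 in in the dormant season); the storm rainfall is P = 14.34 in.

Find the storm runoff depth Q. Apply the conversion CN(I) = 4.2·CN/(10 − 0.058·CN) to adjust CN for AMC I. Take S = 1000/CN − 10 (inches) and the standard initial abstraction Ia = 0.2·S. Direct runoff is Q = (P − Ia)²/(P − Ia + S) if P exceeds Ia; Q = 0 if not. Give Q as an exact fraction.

Q = 29308412809/19761143850 in ≈ 1.483 in

Adjust CN=42 to AMC I: 4.2·42/(10 − 0.058·42) → (882/5) ÷ (1891/250) = 44100/1891 ≈ 23.321
Max retention: S = 1000/(44100/1891) − 10 = 14500/441 in (≈ 32.880 in)
Ia = 0.2·(14500/441) = 2900/441 in ≈ 6.576 in
Since P=14.340 > Ia=6.576: effective rainfall P−Ia = 171197/22050 in
Q = (171197/22050)²/((171197/22050) + 14500/441) = (29308412809/486202500)/(896197/22050) = 29308412809/19761143850 in ≈ 1.483 in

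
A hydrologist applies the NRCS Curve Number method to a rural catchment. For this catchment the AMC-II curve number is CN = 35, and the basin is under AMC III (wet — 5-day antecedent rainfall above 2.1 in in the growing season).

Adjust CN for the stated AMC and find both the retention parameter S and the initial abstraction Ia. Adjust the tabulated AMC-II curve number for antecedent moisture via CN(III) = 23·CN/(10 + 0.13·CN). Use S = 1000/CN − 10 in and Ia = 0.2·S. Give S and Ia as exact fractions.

CN(III) from CN(II)=35: (23·35)/(10 + 0.13·35) = 16100/291 ≈ 55.326
S = 1000/(16100/291) − 10 = 1300/161 in ≈ 8.075 in
Ia = 0.2S: 0.2·8.075 = 1.615 in (exactly 260/161)

S = 1300/161 in ≈ 8.075 in; Ia = 260/161 in ≈ 1.615 in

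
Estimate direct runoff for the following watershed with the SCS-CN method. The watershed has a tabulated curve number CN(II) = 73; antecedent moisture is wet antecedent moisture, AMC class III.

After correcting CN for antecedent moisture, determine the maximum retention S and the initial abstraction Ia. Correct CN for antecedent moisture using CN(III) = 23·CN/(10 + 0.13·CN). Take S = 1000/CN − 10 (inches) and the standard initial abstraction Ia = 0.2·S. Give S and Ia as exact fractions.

S = 2700/1679 in ≈ 1.608 in; Ia = 540/1679 in ≈ 0.322 in

Wet (AMC III): CN(III) = 23·73/(10 + 0.13·73) = 1679/(1949/100) = 167900/1949 ≈ 86.147
Retention S: 1000/CN − 10 with CN=86.147 → S = 2700/1679 ≈ 1.608 in
Ia = 0.2·(2700/1679) = 540/1679 in ≈ 0.322 in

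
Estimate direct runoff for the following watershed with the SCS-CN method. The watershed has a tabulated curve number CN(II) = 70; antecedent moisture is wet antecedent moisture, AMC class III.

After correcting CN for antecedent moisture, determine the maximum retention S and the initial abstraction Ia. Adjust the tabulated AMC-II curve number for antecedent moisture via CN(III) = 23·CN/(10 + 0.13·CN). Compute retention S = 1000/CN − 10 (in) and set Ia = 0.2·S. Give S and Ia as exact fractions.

S = 300/161 in ≈ 1.863 in; Ia = 60/161 in ≈ 0.373 in

Wet (AMC III): CN(III) = 23·70/(10 + 0.13·70) = 1610/(191/10) = 16100/191 ≈ 84.293
Max retention: S = 1000/(16100/191) − 10 = 300/161 in (≈ 1.863 in)
Ia = 0.2·(300/161) = 60/161 in ≈ 0.373 in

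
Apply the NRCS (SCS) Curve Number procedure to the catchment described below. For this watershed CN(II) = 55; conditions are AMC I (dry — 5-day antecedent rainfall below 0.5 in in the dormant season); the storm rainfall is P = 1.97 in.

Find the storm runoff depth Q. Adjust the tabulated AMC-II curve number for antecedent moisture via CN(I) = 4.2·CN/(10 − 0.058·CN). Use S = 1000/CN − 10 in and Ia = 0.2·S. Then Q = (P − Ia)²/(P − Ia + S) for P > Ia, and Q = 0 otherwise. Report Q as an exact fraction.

CN(I) from CN(II)=55: (4.2·55)/(10 − 0.058·55) = 7700/227 ≈ 33.921
Retention S: 1000/CN − 10 with CN=33.921 → S = 1500/77 ≈ 19.481 in
Initial abstraction Ia = S/5 = (1500/77)/5 = 300/77 ≈ 3.896 in
P = 1.970 ≤ Ia = 3.896 in: entire storm abstracted, Q = 0.

Q = 0 in ≈ 0.000 in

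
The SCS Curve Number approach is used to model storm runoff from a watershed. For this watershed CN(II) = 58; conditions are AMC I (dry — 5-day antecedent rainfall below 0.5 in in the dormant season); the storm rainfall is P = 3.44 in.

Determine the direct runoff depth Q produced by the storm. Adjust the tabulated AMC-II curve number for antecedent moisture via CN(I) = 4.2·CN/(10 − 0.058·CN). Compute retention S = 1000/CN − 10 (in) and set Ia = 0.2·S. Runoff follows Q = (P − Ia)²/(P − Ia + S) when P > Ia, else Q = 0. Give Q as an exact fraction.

CN(I) from CN(II)=58: (4.2·58)/(10 − 0.058·58) = 2900/79 ≈ 36.709
S = 1000/(2900/79) − 10 = 500/29 in ≈ 17.241 in
Ia = 0.2S: 0.2·17.241 = 3.448 in (exactly 100/29)
P = 3.440 ≤ Ia = 3.448 in: entire storm abstracted, Q = 0.

Q = 0 in ≈ 0.000 in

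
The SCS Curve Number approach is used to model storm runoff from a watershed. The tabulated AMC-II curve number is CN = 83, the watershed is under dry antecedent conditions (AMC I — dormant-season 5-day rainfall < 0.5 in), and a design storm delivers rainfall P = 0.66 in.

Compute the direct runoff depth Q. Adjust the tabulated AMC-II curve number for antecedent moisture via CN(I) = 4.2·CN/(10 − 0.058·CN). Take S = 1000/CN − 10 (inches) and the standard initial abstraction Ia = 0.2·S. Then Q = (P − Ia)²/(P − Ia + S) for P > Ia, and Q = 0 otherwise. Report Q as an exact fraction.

Q = 0 in ≈ 0.000 in

Dry (AMC I): CN(I) = 4.2·83/(10 − 0.058·83) = (1743/5)/(2593/500) = 174300/2593 ≈ 67.219
S = 1000/(174300/2593) − 10 = 8500/1743 in ≈ 4.877 in
Ia = 0.2·(8500/1743) = 1700/1743 in ≈ 0.975 in
P = 0.660 ≤ Ia = 0.975 in: entire storm abstracted, Q = 0.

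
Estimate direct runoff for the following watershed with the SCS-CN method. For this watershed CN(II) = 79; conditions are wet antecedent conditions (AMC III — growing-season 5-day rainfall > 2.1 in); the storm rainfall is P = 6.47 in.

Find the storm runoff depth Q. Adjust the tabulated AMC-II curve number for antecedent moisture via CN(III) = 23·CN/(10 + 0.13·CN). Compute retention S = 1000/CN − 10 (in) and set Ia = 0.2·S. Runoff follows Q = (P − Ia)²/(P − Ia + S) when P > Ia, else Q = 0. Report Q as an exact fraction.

Adjust CN=79 to AMC III: 23·79/(10 + 0.13·79) → 1817 ÷ (2027/100) = 181700/2027 ≈ 89.640
S = 1000/(181700/2027) − 10 = 2100/1817 in ≈ 1.156 in
Initial abstraction Ia = S/5 = (2100/1817)/5 = 420/1817 ≈ 0.231 in
Since P=6.470 > Ia=0.231: effective rainfall P−Ia = 1133599/181700 in
Runoff Q = (P−Ia)²/(P−Ia+S) = (6.239)²/(6.239+1.156) = 1285046692801/244131938300 ≈ 5.264 in

Q = 1285046692801/244131938300 in ≈ 5.264 in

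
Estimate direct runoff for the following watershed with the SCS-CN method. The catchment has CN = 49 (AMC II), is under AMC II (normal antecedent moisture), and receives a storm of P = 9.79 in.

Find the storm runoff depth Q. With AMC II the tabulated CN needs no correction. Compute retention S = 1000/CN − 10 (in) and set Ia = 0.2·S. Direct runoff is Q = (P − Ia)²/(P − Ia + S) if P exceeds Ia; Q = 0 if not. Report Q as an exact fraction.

Q = 1426648441/434977900 in ≈ 3.280 in

CN(II) = 49; AMC II needs no correction.
S = 1000/49 − 10 = 510/49 in ≈ 10.408 in
Initial abstraction Ia = S/5 = (510/49)/5 = 102/49 ≈ 2.082 in
Since P=9.790 > Ia=2.082: effective rainfall P−Ia = 37771/4900 in
Q = (37771/4900)²/((37771/4900) + 510/49) = (1426648441/24010000)/(88771/4900) = 1426648441/434977900 in ≈ 3.280 in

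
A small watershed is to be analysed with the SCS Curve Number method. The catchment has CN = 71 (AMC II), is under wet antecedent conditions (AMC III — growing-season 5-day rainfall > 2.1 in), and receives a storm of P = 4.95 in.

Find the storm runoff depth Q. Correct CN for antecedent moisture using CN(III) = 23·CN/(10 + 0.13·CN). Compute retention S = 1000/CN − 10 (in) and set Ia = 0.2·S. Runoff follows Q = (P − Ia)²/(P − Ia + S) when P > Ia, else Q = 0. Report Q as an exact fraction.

CN(III) from CN(II)=71: (23·71)/(10 + 0.13·71) = 163300/1923 ≈ 84.919
Max retention: S = 1000/(163300/1923) − 10 = 2900/1633 in (≈ 1.776 in)
Ia = 0.2·(2900/1633) = 580/1633 in ≈ 0.355 in
Since P=4.950 > Ia=0.355: effective rainfall P−Ia = 150067/32660 in
Q = (150067/32660)²/((150067/32660) + 2900/1633) = (22520104489/1066675600)/(208067/32660) = 22520104489/6795468220 in ≈ 3.314 in

Q = 22520104489/6795468220 in ≈ 3.314 in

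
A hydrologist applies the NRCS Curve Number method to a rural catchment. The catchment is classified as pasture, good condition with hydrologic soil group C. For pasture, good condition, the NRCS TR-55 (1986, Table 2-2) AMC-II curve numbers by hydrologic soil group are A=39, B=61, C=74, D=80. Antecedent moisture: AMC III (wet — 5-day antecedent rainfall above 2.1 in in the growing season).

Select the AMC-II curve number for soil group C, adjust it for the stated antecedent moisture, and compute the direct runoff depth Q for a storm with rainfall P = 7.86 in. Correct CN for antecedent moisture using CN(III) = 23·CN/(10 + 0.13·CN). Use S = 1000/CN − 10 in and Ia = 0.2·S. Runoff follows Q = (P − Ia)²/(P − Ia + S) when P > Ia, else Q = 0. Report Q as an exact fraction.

Q = 103325602249/16443149650 in ≈ 6.284 in

NRCS table: pasture, good condition, soil group C → CN(II) = 74
CN(III) from CN(II)=74: (23·74)/(10 + 0.13·74) = 85100/981 ≈ 86.748
S = 1000/(85100/981) − 10 = 1300/851 in ≈ 1.528 in
Ia = 0.2·(1300/851) = 260/851 in ≈ 0.306 in
P − Ia = 7.860 − 0.306 = 321443/42550 ≈ 7.554 in (> 0, runoff occurs)
Runoff Q = (P−Ia)²/(P−Ia+S) = (7.554)²/(7.554+1.528) = 103325602249/16443149650 ≈ 6.284 in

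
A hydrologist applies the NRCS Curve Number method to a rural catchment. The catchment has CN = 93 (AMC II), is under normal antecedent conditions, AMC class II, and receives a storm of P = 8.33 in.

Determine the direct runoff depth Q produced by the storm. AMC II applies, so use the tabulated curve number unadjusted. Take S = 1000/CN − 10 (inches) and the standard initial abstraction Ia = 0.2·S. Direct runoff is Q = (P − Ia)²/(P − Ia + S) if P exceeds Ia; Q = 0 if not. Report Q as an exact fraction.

Q = 826641823/110363100 in ≈ 7.490 in

Average conditions: CN = 93 (no AMC adjustment).
S = 1000/93 − 10 = 70/93 in ≈ 0.753 in
Ia = 0.2·(70/93) = 14/93 in ≈ 0.151 in
P − Ia = 8.330 − 0.151 = 76069/9300 ≈ 8.179 in (> 0, runoff occurs)
Q = (76069/9300)²/((76069/9300) + 70/93) = (5786492761/86490000)/(83069/9300) = 826641823/110363100 in ≈ 7.490 in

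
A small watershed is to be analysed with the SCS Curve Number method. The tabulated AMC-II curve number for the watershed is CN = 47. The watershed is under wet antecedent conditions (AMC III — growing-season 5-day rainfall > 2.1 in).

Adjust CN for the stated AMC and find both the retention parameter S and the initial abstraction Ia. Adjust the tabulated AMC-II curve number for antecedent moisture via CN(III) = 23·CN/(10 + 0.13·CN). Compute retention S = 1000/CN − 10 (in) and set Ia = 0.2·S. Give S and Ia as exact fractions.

S = 5300/1081 in ≈ 4.903 in; Ia = 1060/1081 in ≈ 0.981 in

Adjust CN=47 to AMC III: 23·47/(10 + 0.13·47) → 1081 ÷ (1611/100) = 108100/1611 ≈ 67.101
Retention S: 1000/CN − 10 with CN=67.101 → S = 5300/1081 ≈ 4.903 in
Ia = 0.2S: 0.2·4.903 = 0.981 in (exactly 1060/1081)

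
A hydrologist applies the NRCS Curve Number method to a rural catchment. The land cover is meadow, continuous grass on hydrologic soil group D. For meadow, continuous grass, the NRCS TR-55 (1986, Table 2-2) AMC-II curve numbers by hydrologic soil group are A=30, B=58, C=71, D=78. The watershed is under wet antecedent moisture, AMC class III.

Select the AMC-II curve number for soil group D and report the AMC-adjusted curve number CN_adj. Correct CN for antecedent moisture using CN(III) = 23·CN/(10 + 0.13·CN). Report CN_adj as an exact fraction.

NRCS table: meadow, continuous grass, soil group D → CN(II) = 78
CN(III) from CN(II)=78: (23·78)/(10 + 0.13·78) = 89700/1007 ≈ 89.076

CN_adj = 89700/1007 ≈ 89.076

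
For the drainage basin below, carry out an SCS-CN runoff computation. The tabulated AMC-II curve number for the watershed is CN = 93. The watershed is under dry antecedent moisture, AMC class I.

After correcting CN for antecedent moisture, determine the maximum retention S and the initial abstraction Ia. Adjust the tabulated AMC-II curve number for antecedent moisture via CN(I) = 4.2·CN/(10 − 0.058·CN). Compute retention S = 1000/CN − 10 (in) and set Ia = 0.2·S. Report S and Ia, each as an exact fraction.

S = 500/279 in ≈ 1.792 in; Ia = 100/279 in ≈ 0.358 in

Dry (AMC I): CN(I) = 4.2·93/(10 − 0.058·93) = (1953/5)/(2303/500) = 27900/329 ≈ 84.802
Retention S: 1000/CN − 10 with CN=84.802 → S = 500/279 ≈ 1.792 in
Ia = 0.2·(500/279) = 100/279 in ≈ 0.358 in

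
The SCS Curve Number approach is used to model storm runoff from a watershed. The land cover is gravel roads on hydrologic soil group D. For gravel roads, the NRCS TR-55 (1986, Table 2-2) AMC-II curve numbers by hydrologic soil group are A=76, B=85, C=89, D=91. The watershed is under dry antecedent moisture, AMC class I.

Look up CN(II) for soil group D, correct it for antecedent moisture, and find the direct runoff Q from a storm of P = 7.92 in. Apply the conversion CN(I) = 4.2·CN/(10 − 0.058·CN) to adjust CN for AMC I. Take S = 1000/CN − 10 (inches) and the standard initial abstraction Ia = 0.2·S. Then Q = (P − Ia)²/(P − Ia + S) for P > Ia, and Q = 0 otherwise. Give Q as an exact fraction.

NRCS table: gravel roads, soil group D → CN(II) = 91
Adjust CN=91 to AMC I: 4.2·91/(10 − 0.058·91) → (1911/5) ÷ (2361/500) = 63700/787 ≈ 80.940
S = 1000/(63700/787) − 10 = 1500/637 in ≈ 2.355 in
Initial abstraction Ia = S/5 = (1500/637)/5 = 300/637 ≈ 0.471 in
Excess rainfall: 7.920 − 0.471 = 7.449 in; P > Ia so Q > 0
Runoff Q = (P−Ia)²/(P−Ia+S) = (7.449)²/(7.449+2.355) = 2345354646/414384425 ≈ 5.660 in

Q = 2345354646/414384425 in ≈ 5.660 in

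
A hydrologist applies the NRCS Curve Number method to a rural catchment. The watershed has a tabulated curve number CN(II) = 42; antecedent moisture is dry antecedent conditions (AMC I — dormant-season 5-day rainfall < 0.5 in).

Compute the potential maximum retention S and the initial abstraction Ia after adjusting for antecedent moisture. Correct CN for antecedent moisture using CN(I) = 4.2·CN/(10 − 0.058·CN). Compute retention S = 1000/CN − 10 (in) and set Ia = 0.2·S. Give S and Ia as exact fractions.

CN(I) from CN(II)=42: (4.2·42)/(10 − 0.058·42) = 44100/1891 ≈ 23.321
S = 1000/(44100/1891) − 10 = 14500/441 in ≈ 32.880 in
Ia = 0.2S: 0.2·32.880 = 6.576 in (exactly 2900/441)

S = 14500/441 in ≈ 32.880 in; Ia = 2900/441 in ≈ 6.576 in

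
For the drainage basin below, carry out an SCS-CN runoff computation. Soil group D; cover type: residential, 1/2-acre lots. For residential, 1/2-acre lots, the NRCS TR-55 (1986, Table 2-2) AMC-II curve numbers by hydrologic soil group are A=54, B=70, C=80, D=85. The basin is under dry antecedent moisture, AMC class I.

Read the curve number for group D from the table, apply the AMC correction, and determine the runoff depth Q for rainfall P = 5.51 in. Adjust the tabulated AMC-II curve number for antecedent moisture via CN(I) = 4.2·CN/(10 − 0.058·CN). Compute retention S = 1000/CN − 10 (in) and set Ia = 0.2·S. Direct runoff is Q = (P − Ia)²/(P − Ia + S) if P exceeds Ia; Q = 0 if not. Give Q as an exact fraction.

NRCS table: residential, 1/2-acre lots, soil group D → CN(II) = 85
Dry (AMC I): CN(I) = 4.2·85/(10 − 0.058·85) = 357/(507/100) = 11900/169 ≈ 70.414
S = 1000/(11900/169) − 10 = 500/119 in ≈ 4.202 in
Ia = 0.2S: 0.2·4.202 = 0.840 in (exactly 100/119)
P − Ia = 5.510 − 0.840 = 55569/11900 ≈ 4.670 in (> 0, runoff occurs)
Q: (55569/11900)² ÷ (105569/11900) = 3087913761/1256271100 in (≈ 2.458 in)

Q = 3087913761/1256271100 in ≈ 2.458 in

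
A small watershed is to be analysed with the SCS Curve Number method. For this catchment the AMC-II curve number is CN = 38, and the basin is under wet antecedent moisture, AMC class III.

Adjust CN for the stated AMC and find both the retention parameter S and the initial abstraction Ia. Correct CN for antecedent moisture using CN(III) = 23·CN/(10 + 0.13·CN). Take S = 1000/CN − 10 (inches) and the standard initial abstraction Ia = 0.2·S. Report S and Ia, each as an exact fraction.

S = 3100/437 in ≈ 7.094 in; Ia = 620/437 in ≈ 1.419 in

Adjust CN=38 to AMC III: 23·38/(10 + 0.13·38) → 874 ÷ (747/50) = 43700/747 ≈ 58.501
Retention S: 1000/CN − 10 with CN=58.501 → S = 3100/437 ≈ 7.094 in
Initial abstraction Ia = S/5 = (3100/437)/5 = 620/437 ≈ 1.419 in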